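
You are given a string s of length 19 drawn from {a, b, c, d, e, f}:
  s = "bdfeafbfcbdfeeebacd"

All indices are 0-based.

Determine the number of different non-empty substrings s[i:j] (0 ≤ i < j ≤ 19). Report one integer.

170

rank→(start, suffix):
  0 → (16, 'acd')
  1 → (4, 'afbfcbdfeeebacd')
  2 → (15, 'bacd')
  3 → (0, 'bdfeafbfcbdfeeebacd')
  4 → (9, 'bdfeeebacd')
  5 → (6, 'bfcbdfeeebacd')
  6 → (8, 'cbdfeeebacd')
  7 → (17, 'cd')
  8 → (18, 'd')
  9 → (1, 'dfeafbfcbdfeeebacd')
  10 → (10, 'dfeeebacd')
  11 → (3, 'eafbfcbdfeeebacd')
  12 → (14, 'ebacd')
  13 → (13, 'eebacd')
  14 → (12, 'eeebacd')
  15 → (5, 'fbfcbdfeeebacd')
  16 → (7, 'fcbdfeeebacd')
  17 → (2, 'feafbfcbdfeeebacd')
  18 → (11, 'feeebacd')

SA = [16, 4, 15, 0, 9, 6, 8, 17, 18, 1, 10, 3, 14, 13, 12, 5, 7, 2, 11]
[i] adj suffixes → lcp
  [1] 16/4 → 1 ('a')
  [2] 4/15 → 0 ('')
  [3] 15/0 → 1 ('b')
  [4] 0/9 → 4 ('bdfe')
  [5] 9/6 → 1 ('b')
  [6] 6/8 → 0 ('')
  [7] 8/17 → 1 ('c')
  [8] 17/18 → 0 ('')
  [9] 18/1 → 1 ('d')
  [10] 1/10 → 3 ('dfe')
  [11] 10/3 → 0 ('')
  [12] 3/14 → 1 ('e')
  [13] 14/13 → 1 ('e')
  [14] 13/12 → 2 ('ee')
  [15] 12/5 → 0 ('')
  [16] 5/7 → 1 ('f')
  [17] 7/2 → 1 ('f')
  [18] 2/11 → 2 ('fe')

n(n+1)/2 = 19·20/2 = 190
Σ LCP = 0 + 1 + 0 + 1 + 4 + 1 + 0 + 1 + 0 + 1 + 3 + 0 + 1 + 1 + 2 + 0 + 1 + 1 + 2 = 20
distinct = 190 − 20 = 170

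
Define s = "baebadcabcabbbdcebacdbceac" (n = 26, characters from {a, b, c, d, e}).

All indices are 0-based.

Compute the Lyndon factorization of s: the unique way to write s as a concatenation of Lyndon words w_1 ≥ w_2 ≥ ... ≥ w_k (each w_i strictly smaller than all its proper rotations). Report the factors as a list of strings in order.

["b", "aeb", "adc", "abc", "abbbdcebacdbceac"]

emit factor 1: 'b' (i=0, period=1)
emit factor 2: 'aeb' (i=1, period=3)
emit factor 3: 'adc' (i=4, period=3)
emit factor 4: 'abc' (i=7, period=3)
emit factor 5: 'abbbdcebacdbceac' (i=10, period=16)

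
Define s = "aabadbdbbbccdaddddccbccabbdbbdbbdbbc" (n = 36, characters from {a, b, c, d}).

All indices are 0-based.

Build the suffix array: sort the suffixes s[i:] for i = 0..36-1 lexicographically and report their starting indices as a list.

[0, 1, 23, 3, 13, 2, 7, 33, 8, 30, 27, 24, 34, 20, 9, 5, 31, 28, 25, 35, 22, 19, 21, 18, 10, 11, 12, 6, 32, 29, 26, 4, 17, 16, 15, 14]

sorted suffixes:
  #0 SA[0]=0  'aabadbdbbbccdaddddccbccabbdbbdbbdbbc'
  #1 SA[1]=1  'abadbdbbbccdaddddccbccabbdbbdbbdbbc'
  #2 SA[2]=23  'abbdbbdbbdbbc'
  #3 SA[3]=3  'adbdbbbccdaddddccbccabbdbbdbbdbbc'
  #4 SA[4]=13  'addddccbccabbdbbdbbdbbc'
  #5 SA[5]=2  'badbdbbbccdaddddccbccabbdbbdbbdbbc'
  #6 SA[6]=7  'bbbccdaddddccbccabbdbbdbbdbbc'
  #7 SA[7]=33  'bbc'
  #8 SA[8]=8  'bbccdaddddccbccabbdbbdbbdbbc'
  #9 SA[9]=30  'bbdbbc'
  #10 SA[10]=27  'bbdbbdbbc'
  #11 SA[11]=24  'bbdbbdbbdbbc'
  #12 SA[12]=34  'bc'
  #13 SA[13]=20  'bccabbdbbdbbdbbc'
  #14 SA[14]=9  'bccdaddddccbccabbdbbdbbdbbc'
  #15 SA[15]=5  'bdbbbccdaddddccbccabbdbbdbbdbbc'
  #16 SA[16]=31  'bdbbc'
  #17 SA[17]=28  'bdbbdbbc'
  #18 SA[18]=25  'bdbbdbbdbbc'
  #19 SA[19]=35  'c'
  #20 SA[20]=22  'cabbdbbdbbdbbc'
  #21 SA[21]=19  'cbccabbdbbdbbdbbc'
  #22 SA[22]=21  'ccabbdbbdbbdbbc'
  #23 SA[23]=18  'ccbccabbdbbdbbdbbc'
  #24 SA[24]=10  'ccdaddddccbccabbdbbdbbdbbc'
  #25 SA[25]=11  'cdaddddccbccabbdbbdbbdbbc'
  #26 SA[26]=12  'daddddccbccabbdbbdbbdbbc'
  #27 SA[27]=6  'dbbbccdaddddccbccabbdbbdbbdbbc'
  #28 SA[28]=32  'dbbc'
  #29 SA[29]=29  'dbbdbbc'
  #30 SA[30]=26  'dbbdbbdbbc'
  #31 SA[31]=4  'dbdbbbccdaddddccbccabbdbbdbbdbbc'
  #32 SA[32]=17  'dccbccabbdbbdbbdbbc'
  #33 SA[33]=16  'ddccbccabbdbbdbbdbbc'
  #34 SA[34]=15  'dddccbccabbdbbdbbdbbc'
  #35 SA[35]=14  'ddddccbccabbdbbdbbdbbc'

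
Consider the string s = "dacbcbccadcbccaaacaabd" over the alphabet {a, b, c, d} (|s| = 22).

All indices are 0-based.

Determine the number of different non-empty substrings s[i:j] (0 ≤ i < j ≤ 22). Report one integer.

217

sorted suffixes:
  #0 SA[0]=14  'aaacaabd'
  #1 SA[1]=18  'aabd'
  #2 SA[2]=15  'aacaabd'
  #3 SA[3]=19  'abd'
  #4 SA[4]=16  'acaabd'
  #5 SA[5]=1  'acbcbccadcbccaaacaabd'
  #6 SA[6]=8  'adcbccaaacaabd'
  #7 SA[7]=3  'bcbccadcbccaaacaabd'
  #8 SA[8]=11  'bccaaacaabd'
  #9 SA[9]=5  'bccadcbccaaacaabd'
  #10 SA[10]=20  'bd'
  #11 SA[11]=13  'caaacaabd'
  #12 SA[12]=17  'caabd'
  #13 SA[13]=7  'cadcbccaaacaabd'
  #14 SA[14]=2  'cbcbccadcbccaaacaabd'
  #15 SA[15]=10  'cbccaaacaabd'
  #16 SA[16]=4  'cbccadcbccaaacaabd'
  #17 SA[17]=12  'ccaaacaabd'
  #18 SA[18]=6  'ccadcbccaaacaabd'
  #19 SA[19]=21  'd'
  #20 SA[20]=0  'dacbcbccadcbccaaacaabd'
  #21 SA[21]=9  'dcbccaaacaabd'

SA = [14, 18, 15, 19, 16, 1, 8, 3, 11, 5, 20, 13, 17, 7, 2, 10, 4, 12, 6, 21, 0, 9]
rank  pair      lcp
   1  s[14:],s[18:]  2  'aa'
   2  s[18:],s[15:]  2  'aa'
   3  s[15:],s[19:]  1  'a'
   4  s[19:],s[16:]  1  'a'
   5  s[16:],s[1:]  2  'ac'
   6  s[1:],s[8:]  1  'a'
   7  s[8:],s[3:]  0  ''
   8  s[3:],s[11:]  2  'bc'
   9  s[11:],s[5:]  4  'bcca'
  10  s[5:],s[20:]  1  'b'
  11  s[20:],s[13:]  0  ''
  12  s[13:],s[17:]  3  'caa'
  13  s[17:],s[7:]  2  'ca'
  14  s[7:],s[2:]  1  'c'
  15  s[2:],s[10:]  3  'cbc'
  16  s[10:],s[4:]  5  'cbcca'
  17  s[4:],s[12:]  1  'c'
  18  s[12:],s[6:]  3  'cca'
  19  s[6:],s[21:]  0  ''
  20  s[21:],s[0:]  1  'd'
  21  s[0:],s[9:]  1  'd'

n(n+1)/2 = 22·23/2 = 253
Σ LCP = 0 + 2 + 2 + 1 + 1 + 2 + 1 + 0 + 2 + 4 + 1 + 0 + 3 + 2 + 1 + 3 + 5 + 1 + 3 + 0 + 1 + 1 = 36
distinct = 253 − 36 = 217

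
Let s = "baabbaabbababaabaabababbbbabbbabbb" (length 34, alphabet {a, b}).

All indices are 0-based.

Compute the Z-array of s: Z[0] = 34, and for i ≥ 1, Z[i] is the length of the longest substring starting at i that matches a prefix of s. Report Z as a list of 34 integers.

Z[0]=34
i=1: fresh scan; Z[1]=0
i=2: fresh scan; Z[2]=0
i=3: fresh scan; Z[3]=1 scan→box=[3,4)
i=4: fresh scan; Z[4]=6 scan→box=[4,10)
i=5: min(r-i=5, Z[1]=0)=0; Z[5]=0
i=6: min(r-i=4, Z[2]=0)=0; Z[6]=0
i=7: min(r-i=3, Z[3]=1)=1; Z[7]=1
i=8: min(r-i=2, Z[4]=6)=2; Z[8]=2
i=9: min(r-i=1, Z[5]=0)=0; Z[9]=0
i=10: fresh scan; Z[10]=2 scan→box=[10,12)
i=11: min(r-i=1, Z[1]=0)=0; Z[11]=0
i=12: fresh scan; Z[12]=4 scan→box=[12,16)
i=13: min(r-i=3, Z[1]=0)=0; Z[13]=0
i=14: min(r-i=2, Z[2]=0)=0; Z[14]=0
i=15: min(r-i=1, Z[3]=1)=1; Z[15]=4 scan→box=[15,19)
i=16: min(r-i=3, Z[1]=0)=0; Z[16]=0
i=17: min(r-i=2, Z[2]=0)=0; Z[17]=0
i=18: min(r-i=1, Z[3]=1)=1; Z[18]=2 scan→box=[18,20)
i=19: min(r-i=1, Z[1]=0)=0; Z[19]=0
i=20: fresh scan; Z[20]=2 scan→box=[20,22)
i=21: min(r-i=1, Z[1]=0)=0; Z[21]=0
i=22: fresh scan; Z[22]=1 scan→box=[22,23)
i=23: fresh scan; Z[23]=1 scan→box=[23,24)
i=24: fresh scan; Z[24]=1 scan→box=[24,25)
i=25: fresh scan; Z[25]=2 scan→box=[25,27)
i=26: min(r-i=1, Z[1]=0)=0; Z[26]=0
i=27: fresh scan; Z[27]=1 scan→box=[27,28)
i=28: fresh scan; Z[28]=1 scan→box=[28,29)
i=29: fresh scan; Z[29]=2 scan→box=[29,31)
i=30: min(r-i=1, Z[1]=0)=0; Z[30]=0
i=31: fresh scan; Z[31]=1 scan→box=[31,32)
i=32: fresh scan; Z[32]=1 scan→box=[32,33)
i=33: fresh scan; Z[33]=1 scan→box=[33,34)

[34, 0, 0, 1, 6, 0, 0, 1, 2, 0, 2, 0, 4, 0, 0, 4, 0, 0, 2, 0, 2, 0, 1, 1, 1, 2, 0, 1, 1, 2, 0, 1, 1, 1]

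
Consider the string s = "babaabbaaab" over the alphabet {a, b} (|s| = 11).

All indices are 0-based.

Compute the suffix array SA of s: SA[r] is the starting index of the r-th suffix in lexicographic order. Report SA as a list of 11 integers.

[7, 8, 3, 9, 1, 4, 10, 6, 2, 0, 5]

rank→(start, suffix):
  0 → (7, 'aaab')
  1 → (8, 'aab')
  2 → (3, 'aabbaaab')
  3 → (9, 'ab')
  4 → (1, 'abaabbaaab')
  5 → (4, 'abbaaab')
  6 → (10, 'b')
  7 → (6, 'baaab')
  8 → (2, 'baabbaaab')
  9 → (0, 'babaabbaaab')
  10 → (5, 'bbaaab')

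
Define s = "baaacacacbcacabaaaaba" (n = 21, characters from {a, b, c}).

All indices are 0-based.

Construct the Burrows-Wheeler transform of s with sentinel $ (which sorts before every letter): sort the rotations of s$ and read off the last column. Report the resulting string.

rank  rotation                last
    0  $baaacacacbcacabaaaaba  a
    1  a$baaacacacbcacabaaaab  b
    2  aaaaba$baaacacacbcacab  b
    3  aaaba$baaacacacbcacaba  a
    4  aaacacacbcacabaaaaba$b  b
    5  aaba$baaacacacbcacabaa  a
    6  aacacacbcacabaaaaba$ba  a
    7  aba$baaacacacbcacabaaa  a
    8  abaaaaba$baaacacacbcac  c
    9  acabaaaaba$baaacacacbc  c
   10  acacacbcacabaaaaba$baa  a
   11  acacbcacabaaaaba$baaac  c
   12  acbcacabaaaaba$baaacac  c
   13  ba$baaacacacbcacabaaaa  a
   14  baaaaba$baaacacacbcaca  a
   15  baaacacacbcacabaaaaba$  $
   16  bcacabaaaaba$baaacacac  c
   17  cabaaaaba$baaacacacbca  a
   18  cacabaaaaba$baaacacacb  b
   19  cacacbcacabaaaaba$baaa  a
   20  cacbcacabaaaaba$baaaca  a
   21  cbcacabaaaaba$baaacaca  a

abbabaaaccaccaa$cabaaa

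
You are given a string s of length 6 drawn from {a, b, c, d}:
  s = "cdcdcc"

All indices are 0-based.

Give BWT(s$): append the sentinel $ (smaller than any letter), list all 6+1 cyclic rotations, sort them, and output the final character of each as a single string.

rank  rotation last
    0  $cdcdcc  c
    1  c$cdcdc  c
    2  cc$cdcd  d
    3  cdcc$cd  d
    4  cdcdcc$  $
    5  dcc$cdc  c
    6  dcdcc$c  c

ccdd$cc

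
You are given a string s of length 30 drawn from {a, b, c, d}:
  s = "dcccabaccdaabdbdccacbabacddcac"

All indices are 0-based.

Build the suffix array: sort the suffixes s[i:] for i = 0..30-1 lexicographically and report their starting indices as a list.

rank | idx | suffix
   0 |  10 | aabdbdccacbabacddcac
   1 |   4 | abaccdaabdbdccacbabacddcac
   2 |  21 | abacddcac
   3 |  11 | abdbdccacbabacddcac
   4 |  28 | ac
   5 |  18 | acbabacddcac
   6 |   6 | accdaabdbdccacbabacddcac
   7 |  23 | acddcac
   8 |  20 | babacddcac
   9 |   5 | baccdaabdbdccacbabacddcac
  10 |  22 | bacddcac
  11 |  12 | bdbdccacbabacddcac
  12 |  14 | bdccacbabacddcac
  13 |  29 | c
  14 |   3 | cabaccdaabdbdccacbabacddcac
  15 |  27 | cac
  16 |  17 | cacbabacddcac
  17 |  19 | cbabacddcac
  18 |   2 | ccabaccdaabdbdccacbabacddcac
  19 |  16 | ccacbabacddcac
  20 |   1 | cccabaccdaabdbdccacbabacddcac
  21 |   7 | ccdaabdbdccacbabacddcac
  22 |   8 | cdaabdbdccacbabacddcac
  23 |  24 | cddcac
  24 |   9 | daabdbdccacbabacddcac
  25 |  13 | dbdccacbabacddcac
  26 |  26 | dcac
  27 |  15 | dccacbabacddcac
  28 |   0 | dcccabaccdaabdbdccacbabacddcac
  29 |  25 | ddcac

[10, 4, 21, 11, 28, 18, 6, 23, 20, 5, 22, 12, 14, 29, 3, 27, 17, 19, 2, 16, 1, 7, 8, 24, 9, 13, 26, 15, 0, 25]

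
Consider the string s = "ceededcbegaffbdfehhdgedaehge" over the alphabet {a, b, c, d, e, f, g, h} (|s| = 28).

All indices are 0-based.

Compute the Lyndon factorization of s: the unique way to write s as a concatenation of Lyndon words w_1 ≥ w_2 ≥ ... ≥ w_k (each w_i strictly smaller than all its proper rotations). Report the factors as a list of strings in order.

["ceeded", "c", "beg", "affbdfehhdged", "aehge"]

emit factor 1: 'ceeded' (i=0, period=6)
emit factor 2: 'c' (i=6, period=1)
emit factor 3: 'beg' (i=7, period=3)
emit factor 4: 'affbdfehhdged' (i=10, period=13)
emit factor 5: 'aehge' (i=23, period=5)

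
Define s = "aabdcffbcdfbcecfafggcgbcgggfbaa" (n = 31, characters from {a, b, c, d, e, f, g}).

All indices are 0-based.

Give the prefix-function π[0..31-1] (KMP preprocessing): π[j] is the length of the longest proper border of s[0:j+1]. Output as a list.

[0, 1, 0, 0, 0, 0, 0, 0, 0, 0, 0, 0, 0, 0, 0, 0, 1, 0, 0, 0, 0, 0, 0, 0, 0, 0, 0, 0, 0, 1, 2]

π[0] = 0
j=1 s[j]='a': π[1]=1 (border 'a')
j=2 s[j]='b': k: 1→0; π[2]=0 (border '')
j=3 s[j]='d': π[3]=0 (border '')
j=4 s[j]='c': π[4]=0 (border '')
j=5 s[j]='f': π[5]=0 (border '')
j=6 s[j]='f': π[6]=0 (border '')
j=7 s[j]='b': π[7]=0 (border '')
j=8 s[j]='c': π[8]=0 (border '')
j=9 s[j]='d': π[9]=0 (border '')
j=10 s[j]='f': π[10]=0 (border '')
j=11 s[j]='b': π[11]=0 (border '')
j=12 s[j]='c': π[12]=0 (border '')
j=13 s[j]='e': π[13]=0 (border '')
j=14 s[j]='c': π[14]=0 (border '')
j=15 s[j]='f': π[15]=0 (border '')
j=16 s[j]='a': π[16]=1 (border 'a')
j=17 s[j]='f': k: 1→0; π[17]=0 (border '')
j=18 s[j]='g': π[18]=0 (border '')
j=19 s[j]='g': π[19]=0 (border '')
j=20 s[j]='c': π[20]=0 (border '')
j=21 s[j]='g': π[21]=0 (border '')
j=22 s[j]='b': π[22]=0 (border '')
j=23 s[j]='c': π[23]=0 (border '')
j=24 s[j]='g': π[24]=0 (border '')
j=25 s[j]='g': π[25]=0 (border '')
j=26 s[j]='g': π[26]=0 (border '')
j=27 s[j]='f': π[27]=0 (border '')
j=28 s[j]='b': π[28]=0 (border '')
j=29 s[j]='a': π[29]=1 (border 'a')
j=30 s[j]='a': π[30]=2 (border 'aa')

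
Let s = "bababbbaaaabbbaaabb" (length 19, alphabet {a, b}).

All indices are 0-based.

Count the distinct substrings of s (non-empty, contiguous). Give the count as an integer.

137

rank | idx | suffix
   0 |   7 | aaaabbbaaabb
   1 |  14 | aaabb
   2 |   8 | aaabbbaaabb
   3 |  15 | aabb
   4 |   9 | aabbbaaabb
   5 |   1 | ababbbaaaabbbaaabb
   6 |  16 | abb
   7 |   3 | abbbaaaabbbaaabb
   8 |  10 | abbbaaabb
   9 |  18 | b
  10 |   6 | baaaabbbaaabb
  11 |  13 | baaabb
  12 |   0 | bababbbaaaabbbaaabb
  13 |   2 | babbbaaaabbbaaabb
  14 |  17 | bb
  15 |   5 | bbaaaabbbaaabb
  16 |  12 | bbaaabb
  17 |   4 | bbbaaaabbbaaabb
  18 |  11 | bbbaaabb

SA = [7, 14, 8, 15, 9, 1, 16, 3, 10, 18, 6, 13, 0, 2, 17, 5, 12, 4, 11]
[i] adj suffixes → lcp
  [1] 7/14 → 3 ('aaa')
  [2] 14/8 → 5 ('aaabb')
  [3] 8/15 → 2 ('aa')
  [4] 15/9 → 4 ('aabb')
  [5] 9/1 → 1 ('a')
  [6] 1/16 → 2 ('ab')
  [7] 16/3 → 3 ('abb')
  [8] 3/10 → 7 ('abbbaaa')
  [9] 10/18 → 0 ('')
  [10] 18/6 → 1 ('b')
  [11] 6/13 → 4 ('baaa')
  [12] 13/0 → 2 ('ba')
  [13] 0/2 → 3 ('bab')
  [14] 2/17 → 1 ('b')
  [15] 17/5 → 2 ('bb')
  [16] 5/12 → 5 ('bbaaa')
  [17] 12/4 → 2 ('bb')
  [18] 4/11 → 6 ('bbbaaa')

n(n+1)/2 = 19·20/2 = 190
Σ LCP = 0 + 3 + 5 + 2 + 4 + 1 + 2 + 3 + 7 + 0 + 1 + 4 + 2 + 3 + 1 + 2 + 5 + 2 + 6 = 53
distinct = 190 − 53 = 137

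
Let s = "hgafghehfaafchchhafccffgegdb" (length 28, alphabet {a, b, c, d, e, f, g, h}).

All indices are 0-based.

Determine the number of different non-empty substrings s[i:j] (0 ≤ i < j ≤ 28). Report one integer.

380

rank | idx | suffix
   0 |   9 | aafchchhafccffgegdb
   1 |  17 | afccffgegdb
   2 |  10 | afchchhafccffgegdb
   3 |   2 | afghehfaafchchhafccffgegdb
   4 |  27 | b
   5 |  19 | ccffgegdb
   6 |  20 | cffgegdb
   7 |  12 | chchhafccffgegdb
   8 |  14 | chhafccffgegdb
   9 |  26 | db
  10 |  24 | egdb
  11 |   6 | ehfaafchchhafccffgegdb
  12 |   8 | faafchchhafccffgegdb
  13 |  18 | fccffgegdb
  14 |  11 | fchchhafccffgegdb
  15 |  21 | ffgegdb
  16 |  22 | fgegdb
  17 |   3 | fghehfaafchchhafccffgegdb
  18 |   1 | gafghehfaafchchhafccffgegdb
  19 |  25 | gdb
  20 |  23 | gegdb
  21 |   4 | ghehfaafchchhafccffgegdb
  22 |  16 | hafccffgegdb
  23 |  13 | hchhafccffgegdb
  24 |   5 | hehfaafchchhafccffgegdb
  25 |   7 | hfaafchchhafccffgegdb
  26 |   0 | hgafghehfaafchchhafccffgegdb
  27 |  15 | hhafccffgegdb

SA = [9, 17, 10, 2, 27, 19, 20, 12, 14, 26, 24, 6, 8, 18, 11, 21, 22, 3, 1, 25, 23, 4, 16, 13, 5, 7, 0, 15]
[i] adj suffixes → lcp
  [1] 9/17 → 1 ('a')
  [2] 17/10 → 3 ('afc')
  [3] 10/2 → 2 ('af')
  [4] 2/27 → 0 ('')
  [5] 27/19 → 0 ('')
  [6] 19/20 → 1 ('c')
  [7] 20/12 → 1 ('c')
  [8] 12/14 → 2 ('ch')
  [9] 14/26 → 0 ('')
  [10] 26/24 → 0 ('')
  [11] 24/6 → 1 ('e')
  [12] 6/8 → 0 ('')
  [13] 8/18 → 1 ('f')
  [14] 18/11 → 2 ('fc')
  [15] 11/21 → 1 ('f')
  [16] 21/22 → 1 ('f')
  [17] 22/3 → 2 ('fg')
  [18] 3/1 → 0 ('')
  [19] 1/25 → 1 ('g')
  [20] 25/23 → 1 ('g')
  [21] 23/4 → 1 ('g')
  [22] 4/16 → 0 ('')
  [23] 16/13 → 1 ('h')
  [24] 13/5 → 1 ('h')
  [25] 5/7 → 1 ('h')
  [26] 7/0 → 1 ('h')
  [27] 0/15 → 1 ('h')

n(n+1)/2 = 28·29/2 = 406
Σ LCP = 0 + 1 + 3 + 2 + 0 + 0 + 1 + 1 + 2 + 0 + 0 + 1 + 0 + 1 + 2 + 1 + 1 + 2 + 0 + 1 + 1 + 1 + 0 + 1 + 1 + 1 + 1 + 1 = 26
distinct = 406 − 26 = 380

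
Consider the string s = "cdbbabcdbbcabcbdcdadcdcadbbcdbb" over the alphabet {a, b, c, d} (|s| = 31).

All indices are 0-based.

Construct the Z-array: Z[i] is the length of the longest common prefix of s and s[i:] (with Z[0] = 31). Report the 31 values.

Z[0]=31
i=1: outside box; Z[1]=0
i=2: outside box; Z[2]=0
i=3: outside box; Z[3]=0
i=4: outside box; Z[4]=0
i=5: outside box; Z[5]=0
i=6: outside box; Z[6]=4 extend→box=[6,10)
i=7: min(r-i=3, Z[1]=0)=0; Z[7]=0
i=8: min(r-i=2, Z[2]=0)=0; Z[8]=0
i=9: min(r-i=1, Z[3]=0)=0; Z[9]=0
i=10: outside box; Z[10]=1 extend→box=[10,11)
i=11: outside box; Z[11]=0
i=12: outside box; Z[12]=0
i=13: outside box; Z[13]=1 extend→box=[13,14)
i=14: outside box; Z[14]=0
i=15: outside box; Z[15]=0
i=16: outside box; Z[16]=2 extend→box=[16,18)
i=17: min(r-i=1, Z[1]=0)=0; Z[17]=0
i=18: outside box; Z[18]=0
i=19: outside box; Z[19]=0
i=20: outside box; Z[20]=2 extend→box=[20,22)
i=21: min(r-i=1, Z[1]=0)=0; Z[21]=0
i=22: outside box; Z[22]=1 extend→box=[22,23)
i=23: outside box; Z[23]=0
i=24: outside box; Z[24]=0
i=25: outside box; Z[25]=0
i=26: outside box; Z[26]=0
i=27: outside box; Z[27]=4 extend→box=[27,31)
i=28: min(r-i=3, Z[1]=0)=0; Z[28]=0
i=29: min(r-i=2, Z[2]=0)=0; Z[29]=0
i=30: min(r-i=1, Z[3]=0)=0; Z[30]=0

[31, 0, 0, 0, 0, 0, 4, 0, 0, 0, 1, 0, 0, 1, 0, 0, 2, 0, 0, 0, 2, 0, 1, 0, 0, 0, 0, 4, 0, 0, 0]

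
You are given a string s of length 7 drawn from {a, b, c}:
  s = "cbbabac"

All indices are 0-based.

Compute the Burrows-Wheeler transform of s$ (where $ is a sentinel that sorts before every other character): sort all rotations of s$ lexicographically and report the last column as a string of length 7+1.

rank  rotation  last
    0  $cbbabac  c
    1  abac$cbb  b
    2  ac$cbbab  b
    3  babac$cb  b
    4  bac$cbba  a
    5  bbabac$c  c
    6  c$cbbaba  a
    7  cbbabac$  $

cbbbaca$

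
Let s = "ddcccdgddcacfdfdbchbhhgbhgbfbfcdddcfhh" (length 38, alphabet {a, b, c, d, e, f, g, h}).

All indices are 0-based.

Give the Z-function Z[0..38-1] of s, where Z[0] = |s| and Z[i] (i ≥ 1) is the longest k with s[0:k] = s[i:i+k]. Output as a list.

Z[0]=38
i=1: outside box; Z[1]=1 grow→box=[1,2)
i=2: outside box; Z[2]=0
i=3: outside box; Z[3]=0
i=4: outside box; Z[4]=0
i=5: outside box; Z[5]=1 grow→box=[5,6)
i=6: outside box; Z[6]=0
i=7: outside box; Z[7]=3 grow→box=[7,10)
i=8: min(r-i=2, Z[1]=1)=1; Z[8]=1
i=9: min(r-i=1, Z[2]=0)=0; Z[9]=0
i=10: outside box; Z[10]=0
i=11: outside box; Z[11]=0
i=12: outside box; Z[12]=0
i=13: outside box; Z[13]=1 grow→box=[13,14)
i=14: outside box; Z[14]=0
i=15: outside box; Z[15]=1 grow→box=[15,16)
i=16: outside box; Z[16]=0
i=17: outside box; Z[17]=0
i=18: outside box; Z[18]=0
i=19: outside box; Z[19]=0
i=20: outside box; Z[20]=0
i=21: outside box; Z[21]=0
i=22: outside box; Z[22]=0
i=23: outside box; Z[23]=0
i=24: outside box; Z[24]=0
i=25: outside box; Z[25]=0
i=26: outside box; Z[26]=0
i=27: outside box; Z[27]=0
i=28: outside box; Z[28]=0
i=29: outside box; Z[29]=0
i=30: outside box; Z[30]=0
i=31: outside box; Z[31]=2 grow→box=[31,33)
i=32: min(r-i=1, Z[1]=1)=1; Z[32]=3 grow→box=[32,35)
i=33: min(r-i=2, Z[1]=1)=1; Z[33]=1
i=34: min(r-i=1, Z[2]=0)=0; Z[34]=0
i=35: outside box; Z[35]=0
i=36: outside box; Z[36]=0
i=37: outside box; Z[37]=0

[38, 1, 0, 0, 0, 1, 0, 3, 1, 0, 0, 0, 0, 1, 0, 1, 0, 0, 0, 0, 0, 0, 0, 0, 0, 0, 0, 0, 0, 0, 0, 2, 3, 1, 0, 0, 0, 0]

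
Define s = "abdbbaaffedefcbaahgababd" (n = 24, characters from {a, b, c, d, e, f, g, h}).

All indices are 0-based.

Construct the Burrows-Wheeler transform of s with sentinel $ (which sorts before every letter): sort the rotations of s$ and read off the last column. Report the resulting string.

dbbgb$aabcadaafbbefdefaha

rank  rotation                   last
    0  $abdbbaaffedefcbaahgababd  d
    1  aaffedefcbaahgababd$abdbb  b
    2  aahgababd$abdbbaaffedefcb  b
    3  ababd$abdbbaaffedefcbaahg  g
    4  abd$abdbbaaffedefcbaahgab  b
    5  abdbbaaffedefcbaahgababd$  $
    6  affedefcbaahgababd$abdbba  a
    7  ahgababd$abdbbaaffedefcba  a
    8  baaffedefcbaahgababd$abdb  b
    9  baahgababd$abdbbaaffedefc  c
   10  babd$abdbbaaffedefcbaahga  a
   11  bbaaffedefcbaahgababd$abd  d
   12  bd$abdbbaaffedefcbaahgaba  a
   13  bdbbaaffedefcbaahgababd$a  a
   14  cbaahgababd$abdbbaaffedef  f
   15  d$abdbbaaffedefcbaahgabab  b
   16  dbbaaffedefcbaahgababd$ab  b
   17  defcbaahgababd$abdbbaaffe  e
   18  edefcbaahgababd$abdbbaaff  f
   19  efcbaahgababd$abdbbaaffed  d
   20  fcbaahgababd$abdbbaaffede  e
   21  fedefcbaahgababd$abdbbaaf  f
   22  ffedefcbaahgababd$abdbbaa  a
   23  gababd$abdbbaaffedefcbaah  h
   24  hgababd$abdbbaaffedefcbaa  a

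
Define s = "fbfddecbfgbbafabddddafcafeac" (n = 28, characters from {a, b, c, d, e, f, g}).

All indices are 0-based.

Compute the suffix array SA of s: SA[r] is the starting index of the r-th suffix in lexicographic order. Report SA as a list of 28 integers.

[14, 26, 12, 20, 23, 11, 10, 15, 1, 7, 27, 22, 6, 19, 18, 17, 16, 3, 4, 25, 5, 13, 0, 21, 2, 24, 8, 9]

rank | idx | suffix
   0 |  14 | abddddafcafeac
   1 |  26 | ac
   2 |  12 | afabddddafcafeac
   3 |  20 | afcafeac
   4 |  23 | afeac
   5 |  11 | bafabddddafcafeac
   6 |  10 | bbafabddddafcafeac
   7 |  15 | bddddafcafeac
   8 |   1 | bfddecbfgbbafabddddafcafeac
   9 |   7 | bfgbbafabddddafcafeac
  10 |  27 | c
  11 |  22 | cafeac
  12 |   6 | cbfgbbafabddddafcafeac
  13 |  19 | dafcafeac
  14 |  18 | ddafcafeac
  15 |  17 | dddafcafeac
  16 |  16 | ddddafcafeac
  17 |   3 | ddecbfgbbafabddddafcafeac
  18 |   4 | decbfgbbafabddddafcafeac
  19 |  25 | eac
  20 |   5 | ecbfgbbafabddddafcafeac
  21 |  13 | fabddddafcafeac
  22 |   0 | fbfddecbfgbbafabddddafcafeac
  23 |  21 | fcafeac
  24 |   2 | fddecbfgbbafabddddafcafeac
  25 |  24 | feac
  26 |   8 | fgbbafabddddafcafeac
  27 |   9 | gbbafabddddafcafeac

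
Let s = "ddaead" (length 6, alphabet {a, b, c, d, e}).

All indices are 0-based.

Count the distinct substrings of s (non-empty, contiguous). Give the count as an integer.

rank→(start, suffix):
  0 → (4, 'ad')
  1 → (2, 'aead')
  2 → (5, 'd')
  3 → (1, 'daead')
  4 → (0, 'ddaead')
  5 → (3, 'ead')

SA = [4, 2, 5, 1, 0, 3]
i: (SA[i-1],SA[i]) lcp shared
  1: (4,2) 1 'a'
  2: (2,5) 0 ''
  3: (5,1) 1 'd'
  4: (1,0) 1 'd'
  5: (0,3) 0 ''

n(n+1)/2 = 6·7/2 = 21
Σ LCP = 0 + 1 + 0 + 1 + 1 + 0 = 3
distinct = 21 − 3 = 18

18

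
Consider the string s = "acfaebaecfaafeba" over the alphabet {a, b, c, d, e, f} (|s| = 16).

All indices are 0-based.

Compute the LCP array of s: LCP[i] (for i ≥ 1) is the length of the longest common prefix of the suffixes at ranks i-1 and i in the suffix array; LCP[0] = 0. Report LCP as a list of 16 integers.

rank | idx | suffix
   0 |  15 | a
   1 |  10 | aafeba
   2 |   0 | acfaebaecfaafeba
   3 |   3 | aebaecfaafeba
   4 |   6 | aecfaafeba
   5 |  11 | afeba
   6 |  14 | ba
   7 |   5 | baecfaafeba
   8 |   8 | cfaafeba
   9 |   1 | cfaebaecfaafeba
  10 |  13 | eba
  11 |   4 | ebaecfaafeba
  12 |   7 | ecfaafeba
  13 |   9 | faafeba
  14 |   2 | faebaecfaafeba
  15 |  12 | feba

SA = [15, 10, 0, 3, 6, 11, 14, 5, 8, 1, 13, 4, 7, 9, 2, 12]
i: (SA[i-1],SA[i]) lcp shared
  1: (15,10) 1 'a'
  2: (10,0) 1 'a'
  3: (0,3) 1 'a'
  4: (3,6) 2 'ae'
  5: (6,11) 1 'a'
  6: (11,14) 0 ''
  7: (14,5) 2 'ba'
  8: (5,8) 0 ''
  9: (8,1) 3 'cfa'
  10: (1,13) 0 ''
  11: (13,4) 3 'eba'
  12: (4,7) 1 'e'
  13: (7,9) 0 ''
  14: (9,2) 2 'fa'
  15: (2,12) 1 'f'

[0, 1, 1, 1, 2, 1, 0, 2, 0, 3, 0, 3, 1, 0, 2, 1]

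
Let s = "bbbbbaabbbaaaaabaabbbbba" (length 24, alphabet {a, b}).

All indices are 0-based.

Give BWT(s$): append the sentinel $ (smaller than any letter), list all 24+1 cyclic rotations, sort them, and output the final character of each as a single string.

abbaaabbaaabbbabbbbabbba$

rank  rotation                   last
    0  $bbbbbaabbbaaaaabaabbbbba  a
    1  a$bbbbbaabbbaaaaabaabbbbb  b
    2  aaaaabaabbbbba$bbbbbaabbb  b
    3  aaaabaabbbbba$bbbbbaabbba  a
    4  aaabaabbbbba$bbbbbaabbbaa  a
    5  aabaabbbbba$bbbbbaabbbaaa  a
    6  aabbbaaaaabaabbbbba$bbbbb  b
    7  aabbbbba$bbbbbaabbbaaaaab  b
    8  abaabbbbba$bbbbbaabbbaaaa  a
    9  abbbaaaaabaabbbbba$bbbbba  a
   10  abbbbba$bbbbbaabbbaaaaaba  a
   11  ba$bbbbbaabbbaaaaabaabbbb  b
   12  baaaaabaabbbbba$bbbbbaabb  b
   13  baabbbaaaaabaabbbbba$bbbb  b
   14  baabbbbba$bbbbbaabbbaaaaa  a
   15  bba$bbbbbaabbbaaaaabaabbb  b
   16  bbaaaaabaabbbbba$bbbbbaab  b
   17  bbaabbbaaaaabaabbbbba$bbb  b
   18  bbba$bbbbbaabbbaaaaabaabb  b
   19  bbbaaaaabaabbbbba$bbbbbaa  a
   20  bbbaabbbaaaaabaabbbbba$bb  b
   21  bbbba$bbbbbaabbbaaaaabaab  b
   22  bbbbaabbbaaaaabaabbbbba$b  b
   23  bbbbba$bbbbbaabbbaaaaabaa  a
   24  bbbbbaabbbaaaaabaabbbbba$  $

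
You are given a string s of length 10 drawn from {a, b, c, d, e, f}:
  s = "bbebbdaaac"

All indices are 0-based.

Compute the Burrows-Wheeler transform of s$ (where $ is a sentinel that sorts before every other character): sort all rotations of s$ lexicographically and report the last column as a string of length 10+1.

cdaae$bbabb

rank  rotation     last
    0  $bbebbdaaac  c
    1  aaac$bbebbd  d
    2  aac$bbebbda  a
    3  ac$bbebbdaa  a
    4  bbdaaac$bbe  e
    5  bbebbdaaac$  $
    6  bdaaac$bbeb  b
    7  bebbdaaac$b  b
    8  c$bbebbdaaa  a
    9  daaac$bbebb  b
   10  ebbdaaac$bb  b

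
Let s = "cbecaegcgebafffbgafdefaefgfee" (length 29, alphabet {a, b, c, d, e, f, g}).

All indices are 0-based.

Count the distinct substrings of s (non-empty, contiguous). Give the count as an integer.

409

rank | idx | suffix
   0 |  22 | aefgfee
   1 |   4 | aegcgebafffbgafdefaefgfee
   2 |  17 | afdefaefgfee
   3 |  11 | afffbgafdefaefgfee
   4 |  10 | bafffbgafdefaefgfee
   5 |   1 | becaegcgebafffbgafdefaefgfee
   6 |  15 | bgafdefaefgfee
   7 |   3 | caegcgebafffbgafdefaefgfee
   8 |   0 | cbecaegcgebafffbgafdefaefgfee
   9 |   7 | cgebafffbgafdefaefgfee
  10 |  19 | defaefgfee
  11 |  28 | e
  12 |   9 | ebafffbgafdefaefgfee
  13 |   2 | ecaegcgebafffbgafdefaefgfee
  14 |  27 | ee
  15 |  20 | efaefgfee
  16 |  23 | efgfee
  17 |   5 | egcgebafffbgafdefaefgfee
  18 |  21 | faefgfee
  19 |  14 | fbgafdefaefgfee
  20 |  18 | fdefaefgfee
  21 |  26 | fee
  22 |  13 | ffbgafdefaefgfee
  23 |  12 | fffbgafdefaefgfee
  24 |  24 | fgfee
  25 |  16 | gafdefaefgfee
  26 |   6 | gcgebafffbgafdefaefgfee
  27 |   8 | gebafffbgafdefaefgfee
  28 |  25 | gfee

SA = [22, 4, 17, 11, 10, 1, 15, 3, 0, 7, 19, 28, 9, 2, 27, 20, 23, 5, 21, 14, 18, 26, 13, 12, 24, 16, 6, 8, 25]
[i] adj suffixes → lcp
  [1] 22/4 → 2 ('ae')
  [2] 4/17 → 1 ('a')
  [3] 17/11 → 2 ('af')
  [4] 11/10 → 0 ('')
  [5] 10/1 → 1 ('b')
  [6] 1/15 → 1 ('b')
  [7] 15/3 → 0 ('')
  [8] 3/0 → 1 ('c')
  [9] 0/7 → 1 ('c')
  [10] 7/19 → 0 ('')
  [11] 19/28 → 0 ('')
  [12] 28/9 → 1 ('e')
  [13] 9/2 → 1 ('e')
  [14] 2/27 → 1 ('e')
  [15] 27/20 → 1 ('e')
  [16] 20/23 → 2 ('ef')
  [17] 23/5 → 1 ('e')
  [18] 5/21 → 0 ('')
  [19] 21/14 → 1 ('f')
  [20] 14/18 → 1 ('f')
  [21] 18/26 → 1 ('f')
  [22] 26/13 → 1 ('f')
  [23] 13/12 → 2 ('ff')
  [24] 12/24 → 1 ('f')
  [25] 24/16 → 0 ('')
  [26] 16/6 → 1 ('g')
  [27] 6/8 → 1 ('g')
  [28] 8/25 → 1 ('g')

n(n+1)/2 = 29·30/2 = 435
Σ LCP = 0 + 2 + 1 + 2 + 0 + 1 + 1 + 0 + 1 + 1 + 0 + 0 + 1 + 1 + 1 + 1 + 2 + 1 + 0 + 1 + 1 + 1 + 1 + 2 + 1 + 0 + 1 + 1 + 1 = 26
distinct = 435 − 26 = 409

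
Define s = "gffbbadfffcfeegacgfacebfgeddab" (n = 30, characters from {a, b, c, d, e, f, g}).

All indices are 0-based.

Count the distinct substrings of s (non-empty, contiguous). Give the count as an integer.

438

rank→(start, suffix):
  0 → (28, 'ab')
  1 → (19, 'acebfgeddab')
  2 → (15, 'acgfacebfgeddab')
  3 → (5, 'adfffcfeegacgfacebfgeddab')
  4 → (29, 'b')
  5 → (4, 'badfffcfeegacgfacebfgeddab')
  6 → (3, 'bbadfffcfeegacgfacebfgeddab')
  7 → (22, 'bfgeddab')
  8 → (20, 'cebfgeddab')
  9 → (10, 'cfeegacgfacebfgeddab')
  10 → (16, 'cgfacebfgeddab')
  11 → (27, 'dab')
  12 → (26, 'ddab')
  13 → (6, 'dfffcfeegacgfacebfgeddab')
  14 → (21, 'ebfgeddab')
  15 → (25, 'eddab')
  16 → (12, 'eegacgfacebfgeddab')
  17 → (13, 'egacgfacebfgeddab')
  18 → (18, 'facebfgeddab')
  19 → (2, 'fbbadfffcfeegacgfacebfgeddab')
  20 → (9, 'fcfeegacgfacebfgeddab')
  21 → (11, 'feegacgfacebfgeddab')
  22 → (1, 'ffbbadfffcfeegacgfacebfgeddab')
  23 → (8, 'ffcfeegacgfacebfgeddab')
  24 → (7, 'fffcfeegacgfacebfgeddab')
  25 → (23, 'fgeddab')
  26 → (14, 'gacgfacebfgeddab')
  27 → (24, 'geddab')
  28 → (17, 'gfacebfgeddab')
  29 → (0, 'gffbbadfffcfeegacgfacebfgeddab')

SA = [28, 19, 15, 5, 29, 4, 3, 22, 20, 10, 16, 27, 26, 6, 21, 25, 12, 13, 18, 2, 9, 11, 1, 8, 7, 23, 14, 24, 17, 0]
i: (SA[i-1],SA[i]) lcp shared
  1: (28,19) 1 'a'
  2: (19,15) 2 'ac'
  3: (15,5) 1 'a'
  4: (5,29) 0 ''
  5: (29,4) 1 'b'
  6: (4,3) 1 'b'
  7: (3,22) 1 'b'
  8: (22,20) 0 ''
  9: (20,10) 1 'c'
  10: (10,16) 1 'c'
  11: (16,27) 0 ''
  12: (27,26) 1 'd'
  13: (26,6) 1 'd'
  14: (6,21) 0 ''
  15: (21,25) 1 'e'
  16: (25,12) 1 'e'
  17: (12,13) 1 'e'
  18: (13,18) 0 ''
  19: (18,2) 1 'f'
  20: (2,9) 1 'f'
  21: (9,11) 1 'f'
  22: (11,1) 1 'f'
  23: (1,8) 2 'ff'
  24: (8,7) 2 'ff'
  25: (7,23) 1 'f'
  26: (23,14) 0 ''
  27: (14,24) 1 'g'
  28: (24,17) 1 'g'
  29: (17,0) 2 'gf'

n(n+1)/2 = 30·31/2 = 465
Σ LCP = 0 + 1 + 2 + 1 + 0 + 1 + 1 + 1 + 0 + 1 + 1 + 0 + 1 + 1 + 0 + 1 + 1 + 1 + 0 + 1 + 1 + 1 + 1 + 2 + 2 + 1 + 0 + 1 + 1 + 2 = 27
distinct = 465 − 27 = 438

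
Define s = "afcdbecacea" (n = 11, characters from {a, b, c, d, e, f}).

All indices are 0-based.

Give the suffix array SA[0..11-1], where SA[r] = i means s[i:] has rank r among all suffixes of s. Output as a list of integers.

sorted suffixes:
  #0 SA[0]=10  'a'
  #1 SA[1]=7  'acea'
  #2 SA[2]=0  'afcdbecacea'
  #3 SA[3]=4  'becacea'
  #4 SA[4]=6  'cacea'
  #5 SA[5]=2  'cdbecacea'
  #6 SA[6]=8  'cea'
  #7 SA[7]=3  'dbecacea'
  #8 SA[8]=9  'ea'
  #9 SA[9]=5  'ecacea'
  #10 SA[10]=1  'fcdbecacea'

[10, 7, 0, 4, 6, 2, 8, 3, 9, 5, 1]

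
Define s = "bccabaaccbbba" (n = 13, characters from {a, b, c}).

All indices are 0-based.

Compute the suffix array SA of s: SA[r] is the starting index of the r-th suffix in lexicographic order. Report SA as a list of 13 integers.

rank→(start, suffix):
  0 → (12, 'a')
  1 → (5, 'aaccbbba')
  2 → (3, 'abaaccbbba')
  3 → (6, 'accbbba')
  4 → (11, 'ba')
  5 → (4, 'baaccbbba')
  6 → (10, 'bba')
  7 → (9, 'bbba')
  8 → (0, 'bccabaaccbbba')
  9 → (2, 'cabaaccbbba')
  10 → (8, 'cbbba')
  11 → (1, 'ccabaaccbbba')
  12 → (7, 'ccbbba')

[12, 5, 3, 6, 11, 4, 10, 9, 0, 2, 8, 1, 7]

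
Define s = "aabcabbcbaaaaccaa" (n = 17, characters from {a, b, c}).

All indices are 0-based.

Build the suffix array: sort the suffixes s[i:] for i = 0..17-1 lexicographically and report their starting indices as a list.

[16, 15, 9, 10, 0, 11, 4, 1, 12, 8, 5, 2, 6, 14, 3, 7, 13]

rank | idx | suffix
   0 |  16 | a
   1 |  15 | aa
   2 |   9 | aaaaccaa
   3 |  10 | aaaccaa
   4 |   0 | aabcabbcbaaaaccaa
   5 |  11 | aaccaa
   6 |   4 | abbcbaaaaccaa
   7 |   1 | abcabbcbaaaaccaa
   8 |  12 | accaa
   9 |   8 | baaaaccaa
  10 |   5 | bbcbaaaaccaa
  11 |   2 | bcabbcbaaaaccaa
  12 |   6 | bcbaaaaccaa
  13 |  14 | caa
  14 |   3 | cabbcbaaaaccaa
  15 |   7 | cbaaaaccaa
  16 |  13 | ccaa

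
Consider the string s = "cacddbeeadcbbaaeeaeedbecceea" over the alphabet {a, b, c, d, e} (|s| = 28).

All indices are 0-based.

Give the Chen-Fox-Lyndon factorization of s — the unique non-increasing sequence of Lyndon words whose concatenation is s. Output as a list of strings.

["c", "acddbeeadcbb", "aaeeaeedbeccee", "a"]

emit factor 1: 'c' (i=0, period=1)
emit factor 2: 'acddbeeadcbb' (i=1, period=12)
emit factor 3: 'aaeeaeedbeccee' (i=13, period=14)
emit factor 4: 'a' (i=27, period=1)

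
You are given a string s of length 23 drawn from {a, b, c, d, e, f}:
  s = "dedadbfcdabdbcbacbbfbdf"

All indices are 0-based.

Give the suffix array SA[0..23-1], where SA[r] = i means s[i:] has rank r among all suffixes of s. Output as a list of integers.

[9, 15, 3, 14, 17, 12, 10, 20, 18, 5, 13, 16, 7, 8, 2, 11, 4, 0, 21, 1, 22, 19, 6]

rank | idx | suffix
   0 |   9 | abdbcbacbbfbdf
   1 |  15 | acbbfbdf
   2 |   3 | adbfcdabdbcbacbbfbdf
   3 |  14 | bacbbfbdf
   4 |  17 | bbfbdf
   5 |  12 | bcbacbbfbdf
   6 |  10 | bdbcbacbbfbdf
   7 |  20 | bdf
   8 |  18 | bfbdf
   9 |   5 | bfcdabdbcbacbbfbdf
  10 |  13 | cbacbbfbdf
  11 |  16 | cbbfbdf
  12 |   7 | cdabdbcbacbbfbdf
  13 |   8 | dabdbcbacbbfbdf
  14 |   2 | dadbfcdabdbcbacbbfbdf
  15 |  11 | dbcbacbbfbdf
  16 |   4 | dbfcdabdbcbacbbfbdf
  17 |   0 | dedadbfcdabdbcbacbbfbdf
  18 |  21 | df
  19 |   1 | edadbfcdabdbcbacbbfbdf
  20 |  22 | f
  21 |  19 | fbdf
  22 |   6 | fcdabdbcbacbbfbdf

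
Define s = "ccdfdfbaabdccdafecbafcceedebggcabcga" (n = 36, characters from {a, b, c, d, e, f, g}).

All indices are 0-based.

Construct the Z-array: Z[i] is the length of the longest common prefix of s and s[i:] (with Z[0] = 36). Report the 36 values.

Z[0]=36
i=1: i≥r, start 0; Z[1]=1 scan→box=[1,2)
i=2: i≥r, start 0; Z[2]=0
i=3: i≥r, start 0; Z[3]=0
i=4: i≥r, start 0; Z[4]=0
i=5: i≥r, start 0; Z[5]=0
i=6: i≥r, start 0; Z[6]=0
i=7: i≥r, start 0; Z[7]=0
i=8: i≥r, start 0; Z[8]=0
i=9: i≥r, start 0; Z[9]=0
i=10: i≥r, start 0; Z[10]=0
i=11: i≥r, start 0; Z[11]=3 scan→box=[11,14)
i=12: min(r-i=2, Z[1]=1)=1; Z[12]=1
i=13: min(r-i=1, Z[2]=0)=0; Z[13]=0
i=14: i≥r, start 0; Z[14]=0
i=15: i≥r, start 0; Z[15]=0
i=16: i≥r, start 0; Z[16]=0
i=17: i≥r, start 0; Z[17]=1 scan→box=[17,18)
i=18: i≥r, start 0; Z[18]=0
i=19: i≥r, start 0; Z[19]=0
i=20: i≥r, start 0; Z[20]=0
i=21: i≥r, start 0; Z[21]=2 scan→box=[21,23)
i=22: min(r-i=1, Z[1]=1)=1; Z[22]=1
i=23: i≥r, start 0; Z[23]=0
i=24: i≥r, start 0; Z[24]=0
i=25: i≥r, start 0; Z[25]=0
i=26: i≥r, start 0; Z[26]=0
i=27: i≥r, start 0; Z[27]=0
i=28: i≥r, start 0; Z[28]=0
i=29: i≥r, start 0; Z[29]=0
i=30: i≥r, start 0; Z[30]=1 scan→box=[30,31)
i=31: i≥r, start 0; Z[31]=0
i=32: i≥r, start 0; Z[32]=0
i=33: i≥r, start 0; Z[33]=1 scan→box=[33,34)
i=34: i≥r, start 0; Z[34]=0
i=35: i≥r, start 0; Z[35]=0

[36, 1, 0, 0, 0, 0, 0, 0, 0, 0, 0, 3, 1, 0, 0, 0, 0, 1, 0, 0, 0, 2, 1, 0, 0, 0, 0, 0, 0, 0, 1, 0, 0, 1, 0, 0]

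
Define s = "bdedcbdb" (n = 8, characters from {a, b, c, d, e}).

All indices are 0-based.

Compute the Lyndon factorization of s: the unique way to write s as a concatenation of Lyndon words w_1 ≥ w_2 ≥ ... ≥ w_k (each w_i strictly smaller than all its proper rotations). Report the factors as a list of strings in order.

["bdedc", "bd", "b"]

emit factor 1: 'bdedc' (i=0, period=5)
emit factor 2: 'bd' (i=5, period=2)
emit factor 3: 'b' (i=7, period=1)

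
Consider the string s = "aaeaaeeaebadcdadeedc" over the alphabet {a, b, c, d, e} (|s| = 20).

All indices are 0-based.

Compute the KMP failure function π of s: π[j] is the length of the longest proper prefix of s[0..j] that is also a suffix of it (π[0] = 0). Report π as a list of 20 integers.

π[0] = 0
j=1 s[j]='a': π[1]=1 (border 'a')
j=2 s[j]='e': k: 1→0; π[2]=0 (border '')
j=3 s[j]='a': π[3]=1 (border 'a')
j=4 s[j]='a': π[4]=2 (border 'aa')
j=5 s[j]='e': π[5]=3 (border 'aae')
j=6 s[j]='e': k: 3→0; π[6]=0 (border '')
j=7 s[j]='a': π[7]=1 (border 'a')
j=8 s[j]='e': k: 1→0; π[8]=0 (border '')
j=9 s[j]='b': π[9]=0 (border '')
j=10 s[j]='a': π[10]=1 (border 'a')
j=11 s[j]='d': k: 1→0; π[11]=0 (border '')
j=12 s[j]='c': π[12]=0 (border '')
j=13 s[j]='d': π[13]=0 (border '')
j=14 s[j]='a': π[14]=1 (border 'a')
j=15 s[j]='d': k: 1→0; π[15]=0 (border '')
j=16 s[j]='e': π[16]=0 (border '')
j=17 s[j]='e': π[17]=0 (border '')
j=18 s[j]='d': π[18]=0 (border '')
j=19 s[j]='c': π[19]=0 (border '')

[0, 1, 0, 1, 2, 3, 0, 1, 0, 0, 1, 0, 0, 0, 1, 0, 0, 0, 0, 0]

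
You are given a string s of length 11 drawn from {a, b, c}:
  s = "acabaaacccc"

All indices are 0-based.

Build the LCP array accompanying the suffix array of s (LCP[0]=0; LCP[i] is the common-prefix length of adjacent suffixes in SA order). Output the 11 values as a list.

[0, 2, 1, 1, 2, 0, 0, 1, 1, 2, 3]

sorted suffixes:
  #0 SA[0]=4  'aaacccc'
  #1 SA[1]=5  'aacccc'
  #2 SA[2]=2  'abaaacccc'
  #3 SA[3]=0  'acabaaacccc'
  #4 SA[4]=6  'acccc'
  #5 SA[5]=3  'baaacccc'
  #6 SA[6]=10  'c'
  #7 SA[7]=1  'cabaaacccc'
  #8 SA[8]=9  'cc'
  #9 SA[9]=8  'ccc'
  #10 SA[10]=7  'cccc'

SA = [4, 5, 2, 0, 6, 3, 10, 1, 9, 8, 7]
[i] adj suffixes → lcp
  [1] 4/5 → 2 ('aa')
  [2] 5/2 → 1 ('a')
  [3] 2/0 → 1 ('a')
  [4] 0/6 → 2 ('ac')
  [5] 6/3 → 0 ('')
  [6] 3/10 → 0 ('')
  [7] 10/1 → 1 ('c')
  [8] 1/9 → 1 ('c')
  [9] 9/8 → 2 ('cc')
  [10] 8/7 → 3 ('ccc')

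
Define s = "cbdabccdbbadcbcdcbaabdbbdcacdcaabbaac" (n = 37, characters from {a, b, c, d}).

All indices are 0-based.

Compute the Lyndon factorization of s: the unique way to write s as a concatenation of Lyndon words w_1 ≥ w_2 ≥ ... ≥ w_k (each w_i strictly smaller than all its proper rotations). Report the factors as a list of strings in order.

["c", "bd", "abccdbbadcbcdcb", "aabdbbdcacdc", "aabbaac"]

emit factor 1: 'c' (i=0, period=1)
emit factor 2: 'bd' (i=1, period=2)
emit factor 3: 'abccdbbadcbcdcb' (i=3, period=15)
emit factor 4: 'aabdbbdcacdc' (i=18, period=12)
emit factor 5: 'aabbaac' (i=30, period=7)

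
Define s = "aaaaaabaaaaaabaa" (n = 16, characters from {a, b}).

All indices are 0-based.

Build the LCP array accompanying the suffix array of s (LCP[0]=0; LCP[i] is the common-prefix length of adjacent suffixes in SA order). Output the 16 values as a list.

[0, 1, 2, 9, 5, 8, 4, 7, 3, 6, 2, 5, 1, 4, 0, 3]

rank→(start, suffix):
  0 → (15, 'a')
  1 → (14, 'aa')
  2 → (7, 'aaaaaabaa')
  3 → (0, 'aaaaaabaaaaaabaa')
  4 → (8, 'aaaaabaa')
  5 → (1, 'aaaaabaaaaaabaa')
  6 → (9, 'aaaabaa')
  7 → (2, 'aaaabaaaaaabaa')
  8 → (10, 'aaabaa')
  9 → (3, 'aaabaaaaaabaa')
  10 → (11, 'aabaa')
  11 → (4, 'aabaaaaaabaa')
  12 → (12, 'abaa')
  13 → (5, 'abaaaaaabaa')
  14 → (13, 'baa')
  15 → (6, 'baaaaaabaa')

SA = [15, 14, 7, 0, 8, 1, 9, 2, 10, 3, 11, 4, 12, 5, 13, 6]
rank  pair      lcp
   1  s[15:],s[14:]  1  'a'
   2  s[14:],s[7:]  2  'aa'
   3  s[7:],s[0:]  9  'aaaaaabaa'
   4  s[0:],s[8:]  5  'aaaaa'
   5  s[8:],s[1:]  8  'aaaaabaa'
   6  s[1:],s[9:]  4  'aaaa'
   7  s[9:],s[2:]  7  'aaaabaa'
   8  s[2:],s[10:]  3  'aaa'
   9  s[10:],s[3:]  6  'aaabaa'
  10  s[3:],s[11:]  2  'aa'
  11  s[11:],s[4:]  5  'aabaa'
  12  s[4:],s[12:]  1  'a'
  13  s[12:],s[5:]  4  'abaa'
  14  s[5:],s[13:]  0  ''
  15  s[13:],s[6:]  3  'baa'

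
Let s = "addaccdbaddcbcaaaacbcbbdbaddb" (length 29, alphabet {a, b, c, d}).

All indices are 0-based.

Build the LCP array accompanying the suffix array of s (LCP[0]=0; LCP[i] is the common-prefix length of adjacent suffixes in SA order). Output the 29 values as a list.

[0, 3, 2, 1, 2, 1, 3, 3, 0, 1, 4, 1, 1, 2, 1, 0, 1, 2, 3, 1, 1, 0, 1, 2, 5, 1, 1, 2, 2]

rank | idx | suffix
   0 |  14 | aaaacbcbbdbaddb
   1 |  15 | aaacbcbbdbaddb
   2 |  16 | aacbcbbdbaddb
   3 |  17 | acbcbbdbaddb
   4 |   3 | accdbaddcbcaaaacbcbbdbaddb
   5 |   0 | addaccdbaddcbcaaaacbcbbdbaddb
   6 |  25 | addb
   7 |   8 | addcbcaaaacbcbbdbaddb
   8 |  28 | b
   9 |  24 | baddb
  10 |   7 | baddcbcaaaacbcbbdbaddb
  11 |  21 | bbdbaddb
  12 |  12 | bcaaaacbcbbdbaddb
  13 |  19 | bcbbdbaddb
  14 |  22 | bdbaddb
  15 |  13 | caaaacbcbbdbaddb
  16 |  20 | cbbdbaddb
  17 |  11 | cbcaaaacbcbbdbaddb
  18 |  18 | cbcbbdbaddb
  19 |   4 | ccdbaddcbcaaaacbcbbdbaddb
  20 |   5 | cdbaddcbcaaaacbcbbdbaddb
  21 |   2 | daccdbaddcbcaaaacbcbbdbaddb
  22 |  27 | db
  23 |  23 | dbaddb
  24 |   6 | dbaddcbcaaaacbcbbdbaddb
  25 |  10 | dcbcaaaacbcbbdbaddb
  26 |   1 | ddaccdbaddcbcaaaacbcbbdbaddb
  27 |  26 | ddb
  28 |   9 | ddcbcaaaacbcbbdbaddb

SA = [14, 15, 16, 17, 3, 0, 25, 8, 28, 24, 7, 21, 12, 19, 22, 13, 20, 11, 18, 4, 5, 2, 27, 23, 6, 10, 1, 26, 9]
i: (SA[i-1],SA[i]) lcp shared
  1: (14,15) 3 'aaa'
  2: (15,16) 2 'aa'
  3: (16,17) 1 'a'
  4: (17,3) 2 'ac'
  5: (3,0) 1 'a'
  6: (0,25) 3 'add'
  7: (25,8) 3 'add'
  8: (8,28) 0 ''
  9: (28,24) 1 'b'
  10: (24,7) 4 'badd'
  11: (7,21) 1 'b'
  12: (21,12) 1 'b'
  13: (12,19) 2 'bc'
  14: (19,22) 1 'b'
  15: (22,13) 0 ''
  16: (13,20) 1 'c'
  17: (20,11) 2 'cb'
  18: (11,18) 3 'cbc'
  19: (18,4) 1 'c'
  20: (4,5) 1 'c'
  21: (5,2) 0 ''
  22: (2,27) 1 'd'
  23: (27,23) 2 'db'
  24: (23,6) 5 'dbadd'
  25: (6,10) 1 'd'
  26: (10,1) 1 'd'
  27: (1,26) 2 'dd'
  28: (26,9) 2 'dd'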